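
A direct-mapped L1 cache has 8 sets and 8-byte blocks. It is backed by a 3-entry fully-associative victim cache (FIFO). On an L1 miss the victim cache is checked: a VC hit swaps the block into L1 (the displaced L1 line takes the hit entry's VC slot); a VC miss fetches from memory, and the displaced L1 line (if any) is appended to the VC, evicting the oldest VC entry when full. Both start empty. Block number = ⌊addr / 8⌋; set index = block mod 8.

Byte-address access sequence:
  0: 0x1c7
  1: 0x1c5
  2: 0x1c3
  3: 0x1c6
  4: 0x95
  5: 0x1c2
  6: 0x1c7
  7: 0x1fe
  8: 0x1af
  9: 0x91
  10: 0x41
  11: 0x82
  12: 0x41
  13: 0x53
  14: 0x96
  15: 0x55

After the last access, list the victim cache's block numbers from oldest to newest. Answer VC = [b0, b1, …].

  [0] addr=0x1c7 blk=56 s=0: MISS | VC []
  [1] addr=0x1c5 blk=56 s=0: L1-HIT | VC []
  [2] addr=0x1c3 blk=56 s=0: L1-HIT | VC []
  [3] addr=0x1c6 blk=56 s=0: L1-HIT | VC []
  [4] addr=0x95 blk=18 s=2: MISS | VC []
  [5] addr=0x1c2 blk=56 s=0: L1-HIT | VC []
  [6] addr=0x1c7 blk=56 s=0: L1-HIT | VC []
  [7] addr=0x1fe blk=63 s=7: MISS | VC []
  [8] addr=0x1af blk=53 s=5: MISS | VC []
  [9] addr=0x91 blk=18 s=2: L1-HIT | VC []
  [10] addr=0x41 blk=8 s=0: MISS | VC [56]
  [11] addr=0x82 blk=16 s=0: MISS | VC [56, 8]
  [12] addr=0x41 blk=8 s=0: VC-HIT | VC [56, 16]
  [13] addr=0x53 blk=10 s=2: MISS | VC [56, 16, 18]
  [14] addr=0x96 blk=18 s=2: VC-HIT | VC [56, 16, 10]
  [15] addr=0x55 blk=10 s=2: VC-HIT | VC [56, 16, 18]

VC = [56, 16, 18]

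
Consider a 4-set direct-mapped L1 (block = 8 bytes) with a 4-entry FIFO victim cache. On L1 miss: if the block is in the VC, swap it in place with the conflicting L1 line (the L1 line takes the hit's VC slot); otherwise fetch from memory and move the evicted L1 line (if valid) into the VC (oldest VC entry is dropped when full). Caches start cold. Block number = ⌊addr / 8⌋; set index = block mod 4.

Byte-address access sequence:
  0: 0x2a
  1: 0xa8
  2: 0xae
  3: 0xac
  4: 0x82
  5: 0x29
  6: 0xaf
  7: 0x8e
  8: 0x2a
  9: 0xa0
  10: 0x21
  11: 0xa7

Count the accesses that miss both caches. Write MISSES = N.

#0 0x2a→b5/s1 MISS; vc=[]
#1 0xa8→b21/s1 MISS; vc=[5]
#2 0xae→b21/s1 L1-HIT; vc=[5]
#3 0xac→b21/s1 L1-HIT; vc=[5]
#4 0x82→b16/s0 MISS; vc=[5]
#5 0x29→b5/s1 VC-HIT; vc=[21]
#6 0xaf→b21/s1 VC-HIT; vc=[5]
#7 0x8e→b17/s1 MISS; vc=[5,21]
#8 0x2a→b5/s1 VC-HIT; vc=[17,21]
#9 0xa0→b20/s0 MISS; vc=[17,21,16]
#10 0x21→b4/s0 MISS; vc=[17,21,16,20]
#11 0xa7→b20/s0 VC-HIT; vc=[17,21,16,4]

MISSES = 6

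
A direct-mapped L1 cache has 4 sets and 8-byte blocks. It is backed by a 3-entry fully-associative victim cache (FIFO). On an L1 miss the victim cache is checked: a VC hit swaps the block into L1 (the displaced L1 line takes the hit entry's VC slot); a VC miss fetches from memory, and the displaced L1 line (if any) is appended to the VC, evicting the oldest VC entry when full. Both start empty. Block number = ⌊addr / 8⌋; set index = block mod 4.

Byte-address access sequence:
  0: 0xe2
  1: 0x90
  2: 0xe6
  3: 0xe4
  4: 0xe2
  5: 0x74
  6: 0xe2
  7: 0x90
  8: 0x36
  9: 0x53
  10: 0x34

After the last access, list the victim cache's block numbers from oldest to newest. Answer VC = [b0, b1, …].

VC = [14, 18, 10]

0: 0xe2 (blk 28, set 0) → MISS  vc=[]
1: 0x90 (blk 18, set 2) → MISS  vc=[]
2: 0xe6 (blk 28, set 0) → L1-HIT  vc=[]
3: 0xe4 (blk 28, set 0) → L1-HIT  vc=[]
4: 0xe2 (blk 28, set 0) → L1-HIT  vc=[]
5: 0x74 (blk 14, set 2) → MISS  vc=[18]
6: 0xe2 (blk 28, set 0) → L1-HIT  vc=[18]
7: 0x90 (blk 18, set 2) → VC-HIT  vc=[14]
8: 0x36 (blk 6, set 2) → MISS  vc=[14, 18]
9: 0x53 (blk 10, set 2) → MISS  vc=[14, 18, 6]
10: 0x34 (blk 6, set 2) → VC-HIT  vc=[14, 18, 10]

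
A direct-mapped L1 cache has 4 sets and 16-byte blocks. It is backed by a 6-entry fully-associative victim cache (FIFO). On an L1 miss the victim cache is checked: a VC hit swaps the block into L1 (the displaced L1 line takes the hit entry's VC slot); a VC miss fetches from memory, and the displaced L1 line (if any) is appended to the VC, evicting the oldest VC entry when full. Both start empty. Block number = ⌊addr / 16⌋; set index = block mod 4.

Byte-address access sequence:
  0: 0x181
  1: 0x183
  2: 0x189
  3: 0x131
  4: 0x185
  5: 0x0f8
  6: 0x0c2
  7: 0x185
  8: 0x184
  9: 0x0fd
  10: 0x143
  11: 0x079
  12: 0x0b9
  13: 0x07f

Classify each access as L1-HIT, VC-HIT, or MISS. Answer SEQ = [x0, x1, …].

  [0] addr=0x181 blk=24 s=0: MISS | VC []
  [1] addr=0x183 blk=24 s=0: L1-HIT | VC []
  [2] addr=0x189 blk=24 s=0: L1-HIT | VC []
  [3] addr=0x131 blk=19 s=3: MISS | VC []
  [4] addr=0x185 blk=24 s=0: L1-HIT | VC []
  [5] addr=0xf8 blk=15 s=3: MISS | VC [19]
  [6] addr=0xc2 blk=12 s=0: MISS | VC [19, 24]
  [7] addr=0x185 blk=24 s=0: VC-HIT | VC [19, 12]
  [8] addr=0x184 blk=24 s=0: L1-HIT | VC [19, 12]
  [9] addr=0xfd blk=15 s=3: L1-HIT | VC [19, 12]
  [10] addr=0x143 blk=20 s=0: MISS | VC [19, 12, 24]
  [11] addr=0x79 blk=7 s=3: MISS | VC [19, 12, 24, 15]
  [12] addr=0xb9 blk=11 s=3: MISS | VC [19, 12, 24, 15, 7]
  [13] addr=0x7f blk=7 s=3: VC-HIT | VC [19, 12, 24, 15, 11]

SEQ = [MISS, L1-HIT, L1-HIT, MISS, L1-HIT, MISS, MISS, VC-HIT, L1-HIT, L1-HIT, MISS, MISS, MISS, VC-HIT]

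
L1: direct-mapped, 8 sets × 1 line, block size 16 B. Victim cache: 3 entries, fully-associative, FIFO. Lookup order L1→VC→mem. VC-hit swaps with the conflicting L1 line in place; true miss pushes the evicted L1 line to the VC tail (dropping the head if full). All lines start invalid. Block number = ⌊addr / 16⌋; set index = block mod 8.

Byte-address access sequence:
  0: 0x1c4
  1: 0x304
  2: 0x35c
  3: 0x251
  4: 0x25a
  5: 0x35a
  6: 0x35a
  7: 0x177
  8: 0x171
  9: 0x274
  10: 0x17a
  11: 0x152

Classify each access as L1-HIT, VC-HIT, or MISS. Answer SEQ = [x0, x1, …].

  [0] addr=0x1c4 blk=28 s=4: MISS | VC []
  [1] addr=0x304 blk=48 s=0: MISS | VC []
  [2] addr=0x35c blk=53 s=5: MISS | VC []
  [3] addr=0x251 blk=37 s=5: MISS | VC [53]
  [4] addr=0x25a blk=37 s=5: L1-HIT | VC [53]
  [5] addr=0x35a blk=53 s=5: VC-HIT | VC [37]
  [6] addr=0x35a blk=53 s=5: L1-HIT | VC [37]
  [7] addr=0x177 blk=23 s=7: MISS | VC [37]
  [8] addr=0x171 blk=23 s=7: L1-HIT | VC [37]
  [9] addr=0x274 blk=39 s=7: MISS | VC [37, 23]
  [10] addr=0x17a blk=23 s=7: VC-HIT | VC [37, 39]
  [11] addr=0x152 blk=21 s=5: MISS | VC [37, 39, 53]

SEQ = [MISS, MISS, MISS, MISS, L1-HIT, VC-HIT, L1-HIT, MISS, L1-HIT, MISS, VC-HIT, MISS]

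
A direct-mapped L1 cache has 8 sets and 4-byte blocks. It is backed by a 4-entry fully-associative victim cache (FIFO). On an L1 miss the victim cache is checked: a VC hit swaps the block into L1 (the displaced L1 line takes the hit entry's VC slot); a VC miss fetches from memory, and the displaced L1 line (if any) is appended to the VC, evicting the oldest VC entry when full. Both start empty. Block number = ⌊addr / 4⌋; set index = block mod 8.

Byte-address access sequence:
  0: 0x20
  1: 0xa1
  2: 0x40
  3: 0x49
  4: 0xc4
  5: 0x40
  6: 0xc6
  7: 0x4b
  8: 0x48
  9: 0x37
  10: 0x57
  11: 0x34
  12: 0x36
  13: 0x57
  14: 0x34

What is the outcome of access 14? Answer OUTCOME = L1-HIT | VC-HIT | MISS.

OUTCOME = VC-HIT

#0 0x20→b8/s0 MISS; vc=[]
#1 0xa1→b40/s0 MISS; vc=[8]
#2 0x40→b16/s0 MISS; vc=[8,40]
#3 0x49→b18/s2 MISS; vc=[8,40]
#4 0xc4→b49/s1 MISS; vc=[8,40]
#5 0x40→b16/s0 L1-HIT; vc=[8,40]
#6 0xc6→b49/s1 L1-HIT; vc=[8,40]
#7 0x4b→b18/s2 L1-HIT; vc=[8,40]
#8 0x48→b18/s2 L1-HIT; vc=[8,40]
#9 0x37→b13/s5 MISS; vc=[8,40]
#10 0x57→b21/s5 MISS; vc=[8,40,13]
#11 0x34→b13/s5 VC-HIT; vc=[8,40,21]
#12 0x36→b13/s5 L1-HIT; vc=[8,40,21]
#13 0x57→b21/s5 VC-HIT; vc=[8,40,13]
#14 0x34→b13/s5 VC-HIT; vc=[8,40,21]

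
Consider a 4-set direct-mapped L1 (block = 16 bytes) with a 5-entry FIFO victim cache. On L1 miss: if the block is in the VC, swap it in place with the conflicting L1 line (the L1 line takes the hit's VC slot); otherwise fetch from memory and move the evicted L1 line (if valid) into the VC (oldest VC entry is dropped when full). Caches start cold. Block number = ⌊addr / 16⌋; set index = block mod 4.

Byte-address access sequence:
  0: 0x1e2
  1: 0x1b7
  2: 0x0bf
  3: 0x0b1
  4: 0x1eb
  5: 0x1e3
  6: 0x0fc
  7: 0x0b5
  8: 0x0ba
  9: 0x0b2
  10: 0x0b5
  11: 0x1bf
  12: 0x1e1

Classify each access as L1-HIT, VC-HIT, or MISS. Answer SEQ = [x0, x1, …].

SEQ = [MISS, MISS, MISS, L1-HIT, L1-HIT, L1-HIT, MISS, VC-HIT, L1-HIT, L1-HIT, L1-HIT, VC-HIT, L1-HIT]

#0 0x1e2→b30/s2 MISS; vc=[]
#1 0x1b7→b27/s3 MISS; vc=[]
#2 0xbf→b11/s3 MISS; vc=[27]
#3 0xb1→b11/s3 L1-HIT; vc=[27]
#4 0x1eb→b30/s2 L1-HIT; vc=[27]
#5 0x1e3→b30/s2 L1-HIT; vc=[27]
#6 0xfc→b15/s3 MISS; vc=[27,11]
#7 0xb5→b11/s3 VC-HIT; vc=[27,15]
#8 0xba→b11/s3 L1-HIT; vc=[27,15]
#9 0xb2→b11/s3 L1-HIT; vc=[27,15]
#10 0xb5→b11/s3 L1-HIT; vc=[27,15]
#11 0x1bf→b27/s3 VC-HIT; vc=[11,15]
#12 0x1e1→b30/s2 L1-HIT; vc=[11,15]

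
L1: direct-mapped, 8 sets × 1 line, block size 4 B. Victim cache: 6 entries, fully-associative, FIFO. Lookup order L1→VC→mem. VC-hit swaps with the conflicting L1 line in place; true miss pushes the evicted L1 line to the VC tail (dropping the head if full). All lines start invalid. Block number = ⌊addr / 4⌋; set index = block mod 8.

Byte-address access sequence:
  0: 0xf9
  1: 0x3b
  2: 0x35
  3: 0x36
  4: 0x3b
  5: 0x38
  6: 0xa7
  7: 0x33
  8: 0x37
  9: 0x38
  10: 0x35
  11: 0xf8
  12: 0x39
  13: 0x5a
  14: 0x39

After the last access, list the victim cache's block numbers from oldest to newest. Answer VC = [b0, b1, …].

#0 0xf9→b62/s6 MISS; vc=[]
#1 0x3b→b14/s6 MISS; vc=[62]
#2 0x35→b13/s5 MISS; vc=[62]
#3 0x36→b13/s5 L1-HIT; vc=[62]
#4 0x3b→b14/s6 L1-HIT; vc=[62]
#5 0x38→b14/s6 L1-HIT; vc=[62]
#6 0xa7→b41/s1 MISS; vc=[62]
#7 0x33→b12/s4 MISS; vc=[62]
#8 0x37→b13/s5 L1-HIT; vc=[62]
#9 0x38→b14/s6 L1-HIT; vc=[62]
#10 0x35→b13/s5 L1-HIT; vc=[62]
#11 0xf8→b62/s6 VC-HIT; vc=[14]
#12 0x39→b14/s6 VC-HIT; vc=[62]
#13 0x5a→b22/s6 MISS; vc=[62,14]
#14 0x39→b14/s6 VC-HIT; vc=[62,22]

VC = [62, 22]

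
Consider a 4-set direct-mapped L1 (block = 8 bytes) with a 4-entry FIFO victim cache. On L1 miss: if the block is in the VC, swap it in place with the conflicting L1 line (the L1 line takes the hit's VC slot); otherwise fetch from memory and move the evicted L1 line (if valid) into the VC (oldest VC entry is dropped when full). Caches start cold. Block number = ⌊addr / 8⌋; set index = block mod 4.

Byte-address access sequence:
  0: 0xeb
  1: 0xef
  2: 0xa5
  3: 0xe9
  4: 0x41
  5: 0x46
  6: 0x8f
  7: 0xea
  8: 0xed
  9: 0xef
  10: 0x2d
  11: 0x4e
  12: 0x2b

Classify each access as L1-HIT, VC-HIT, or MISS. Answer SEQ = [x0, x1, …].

#0 0xeb→b29/s1 MISS; vc=[]
#1 0xef→b29/s1 L1-HIT; vc=[]
#2 0xa5→b20/s0 MISS; vc=[]
#3 0xe9→b29/s1 L1-HIT; vc=[]
#4 0x41→b8/s0 MISS; vc=[20]
#5 0x46→b8/s0 L1-HIT; vc=[20]
#6 0x8f→b17/s1 MISS; vc=[20,29]
#7 0xea→b29/s1 VC-HIT; vc=[20,17]
#8 0xed→b29/s1 L1-HIT; vc=[20,17]
#9 0xef→b29/s1 L1-HIT; vc=[20,17]
#10 0x2d→b5/s1 MISS; vc=[20,17,29]
#11 0x4e→b9/s1 MISS; vc=[20,17,29,5]
#12 0x2b→b5/s1 VC-HIT; vc=[20,17,29,9]

SEQ = [MISS, L1-HIT, MISS, L1-HIT, MISS, L1-HIT, MISS, VC-HIT, L1-HIT, L1-HIT, MISS, MISS, VC-HIT]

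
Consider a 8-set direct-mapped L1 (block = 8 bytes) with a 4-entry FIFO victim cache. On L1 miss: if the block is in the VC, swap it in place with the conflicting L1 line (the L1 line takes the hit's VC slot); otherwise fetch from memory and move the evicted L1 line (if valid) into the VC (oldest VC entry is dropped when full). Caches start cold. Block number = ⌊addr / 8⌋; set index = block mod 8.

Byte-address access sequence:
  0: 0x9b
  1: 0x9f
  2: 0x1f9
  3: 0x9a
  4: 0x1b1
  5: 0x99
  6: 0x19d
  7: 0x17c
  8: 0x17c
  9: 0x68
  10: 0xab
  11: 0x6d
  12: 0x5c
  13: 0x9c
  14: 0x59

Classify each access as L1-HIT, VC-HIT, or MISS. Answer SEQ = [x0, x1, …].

0: 0x9b (blk 19, set 3) → MISS  vc=[]
1: 0x9f (blk 19, set 3) → L1-HIT  vc=[]
2: 0x1f9 (blk 63, set 7) → MISS  vc=[]
3: 0x9a (blk 19, set 3) → L1-HIT  vc=[]
4: 0x1b1 (blk 54, set 6) → MISS  vc=[]
5: 0x99 (blk 19, set 3) → L1-HIT  vc=[]
6: 0x19d (blk 51, set 3) → MISS  vc=[19]
7: 0x17c (blk 47, set 7) → MISS  vc=[19, 63]
8: 0x17c (blk 47, set 7) → L1-HIT  vc=[19, 63]
9: 0x68 (blk 13, set 5) → MISS  vc=[19, 63]
10: 0xab (blk 21, set 5) → MISS  vc=[19, 63, 13]
11: 0x6d (blk 13, set 5) → VC-HIT  vc=[19, 63, 21]
12: 0x5c (blk 11, set 3) → MISS  vc=[19, 63, 21, 51]
13: 0x9c (blk 19, set 3) → VC-HIT  vc=[11, 63, 21, 51]
14: 0x59 (blk 11, set 3) → VC-HIT  vc=[19, 63, 21, 51]

SEQ = [MISS, L1-HIT, MISS, L1-HIT, MISS, L1-HIT, MISS, MISS, L1-HIT, MISS, MISS, VC-HIT, MISS, VC-HIT, VC-HIT]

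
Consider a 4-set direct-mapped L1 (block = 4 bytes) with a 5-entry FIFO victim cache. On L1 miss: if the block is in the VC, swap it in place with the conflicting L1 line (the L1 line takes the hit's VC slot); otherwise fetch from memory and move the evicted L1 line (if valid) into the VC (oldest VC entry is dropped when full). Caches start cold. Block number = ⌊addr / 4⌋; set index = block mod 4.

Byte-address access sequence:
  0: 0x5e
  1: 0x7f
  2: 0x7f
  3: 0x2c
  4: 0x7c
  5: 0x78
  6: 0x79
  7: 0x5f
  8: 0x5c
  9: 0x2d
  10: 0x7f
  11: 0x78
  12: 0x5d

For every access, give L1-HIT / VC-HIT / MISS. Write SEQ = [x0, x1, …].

#0 0x5e→b23/s3 MISS; vc=[]
#1 0x7f→b31/s3 MISS; vc=[23]
#2 0x7f→b31/s3 L1-HIT; vc=[23]
#3 0x2c→b11/s3 MISS; vc=[23,31]
#4 0x7c→b31/s3 VC-HIT; vc=[23,11]
#5 0x78→b30/s2 MISS; vc=[23,11]
#6 0x79→b30/s2 L1-HIT; vc=[23,11]
#7 0x5f→b23/s3 VC-HIT; vc=[31,11]
#8 0x5c→b23/s3 L1-HIT; vc=[31,11]
#9 0x2d→b11/s3 VC-HIT; vc=[31,23]
#10 0x7f→b31/s3 VC-HIT; vc=[11,23]
#11 0x78→b30/s2 L1-HIT; vc=[11,23]
#12 0x5d→b23/s3 VC-HIT; vc=[11,31]

SEQ = [MISS, MISS, L1-HIT, MISS, VC-HIT, MISS, L1-HIT, VC-HIT, L1-HIT, VC-HIT, VC-HIT, L1-HIT, VC-HIT]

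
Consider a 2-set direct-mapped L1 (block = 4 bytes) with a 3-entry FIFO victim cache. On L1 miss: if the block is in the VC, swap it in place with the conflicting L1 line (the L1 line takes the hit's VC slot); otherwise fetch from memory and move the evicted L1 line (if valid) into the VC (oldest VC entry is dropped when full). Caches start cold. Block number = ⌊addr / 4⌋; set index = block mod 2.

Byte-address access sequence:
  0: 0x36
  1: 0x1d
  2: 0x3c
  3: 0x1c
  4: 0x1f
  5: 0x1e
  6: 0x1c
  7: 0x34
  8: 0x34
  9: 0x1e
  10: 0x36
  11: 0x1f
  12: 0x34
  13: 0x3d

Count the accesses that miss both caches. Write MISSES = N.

MISSES = 3

#0 0x36→b13/s1 MISS; vc=[]
#1 0x1d→b7/s1 MISS; vc=[13]
#2 0x3c→b15/s1 MISS; vc=[13,7]
#3 0x1c→b7/s1 VC-HIT; vc=[13,15]
#4 0x1f→b7/s1 L1-HIT; vc=[13,15]
#5 0x1e→b7/s1 L1-HIT; vc=[13,15]
#6 0x1c→b7/s1 L1-HIT; vc=[13,15]
#7 0x34→b13/s1 VC-HIT; vc=[7,15]
#8 0x34→b13/s1 L1-HIT; vc=[7,15]
#9 0x1e→b7/s1 VC-HIT; vc=[13,15]
#10 0x36→b13/s1 VC-HIT; vc=[7,15]
#11 0x1f→b7/s1 VC-HIT; vc=[13,15]
#12 0x34→b13/s1 VC-HIT; vc=[7,15]
#13 0x3d→b15/s1 VC-HIT; vc=[7,13]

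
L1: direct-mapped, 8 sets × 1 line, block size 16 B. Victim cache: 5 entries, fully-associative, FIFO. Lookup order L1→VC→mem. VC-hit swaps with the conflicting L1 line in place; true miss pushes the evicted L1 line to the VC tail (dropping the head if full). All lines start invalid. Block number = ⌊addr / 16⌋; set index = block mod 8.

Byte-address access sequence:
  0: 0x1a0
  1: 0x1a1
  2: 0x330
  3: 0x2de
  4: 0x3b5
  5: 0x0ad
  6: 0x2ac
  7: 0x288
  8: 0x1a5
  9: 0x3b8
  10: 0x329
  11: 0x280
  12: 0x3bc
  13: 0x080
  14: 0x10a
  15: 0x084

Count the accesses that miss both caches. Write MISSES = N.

MISSES = 10

0: 0x1a0 (blk 26, set 2) → MISS  vc=[]
1: 0x1a1 (blk 26, set 2) → L1-HIT  vc=[]
2: 0x330 (blk 51, set 3) → MISS  vc=[]
3: 0x2de (blk 45, set 5) → MISS  vc=[]
4: 0x3b5 (blk 59, set 3) → MISS  vc=[51]
5: 0xad (blk 10, set 2) → MISS  vc=[51, 26]
6: 0x2ac (blk 42, set 2) → MISS  vc=[51, 26, 10]
7: 0x288 (blk 40, set 0) → MISS  vc=[51, 26, 10]
8: 0x1a5 (blk 26, set 2) → VC-HIT  vc=[51, 42, 10]
9: 0x3b8 (blk 59, set 3) → L1-HIT  vc=[51, 42, 10]
10: 0x329 (blk 50, set 2) → MISS  vc=[51, 42, 10, 26]
11: 0x280 (blk 40, set 0) → L1-HIT  vc=[51, 42, 10, 26]
12: 0x3bc (blk 59, set 3) → L1-HIT  vc=[51, 42, 10, 26]
13: 0x80 (blk 8, set 0) → MISS  vc=[51, 42, 10, 26, 40]
14: 0x10a (blk 16, set 0) → MISS  vc=[42, 10, 26, 40, 8]
15: 0x84 (blk 8, set 0) → VC-HIT  vc=[42, 10, 26, 40, 16]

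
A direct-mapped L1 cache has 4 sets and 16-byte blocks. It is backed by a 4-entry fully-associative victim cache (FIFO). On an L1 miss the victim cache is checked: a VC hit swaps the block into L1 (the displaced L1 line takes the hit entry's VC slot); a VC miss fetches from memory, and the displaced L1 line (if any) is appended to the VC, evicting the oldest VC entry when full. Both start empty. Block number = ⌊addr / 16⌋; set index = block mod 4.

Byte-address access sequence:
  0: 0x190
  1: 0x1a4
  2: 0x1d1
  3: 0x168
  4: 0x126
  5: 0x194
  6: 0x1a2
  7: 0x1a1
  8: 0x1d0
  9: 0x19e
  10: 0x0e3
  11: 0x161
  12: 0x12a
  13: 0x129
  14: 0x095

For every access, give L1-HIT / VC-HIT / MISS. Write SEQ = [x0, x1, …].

SEQ = [MISS, MISS, MISS, MISS, MISS, VC-HIT, VC-HIT, L1-HIT, VC-HIT, VC-HIT, MISS, VC-HIT, VC-HIT, L1-HIT, MISS]

  [0] addr=0x190 blk=25 s=1: MISS | VC []
  [1] addr=0x1a4 blk=26 s=2: MISS | VC []
  [2] addr=0x1d1 blk=29 s=1: MISS | VC [25]
  [3] addr=0x168 blk=22 s=2: MISS | VC [25, 26]
  [4] addr=0x126 blk=18 s=2: MISS | VC [25, 26, 22]
  [5] addr=0x194 blk=25 s=1: VC-HIT | VC [29, 26, 22]
  [6] addr=0x1a2 blk=26 s=2: VC-HIT | VC [29, 18, 22]
  [7] addr=0x1a1 blk=26 s=2: L1-HIT | VC [29, 18, 22]
  [8] addr=0x1d0 blk=29 s=1: VC-HIT | VC [25, 18, 22]
  [9] addr=0x19e blk=25 s=1: VC-HIT | VC [29, 18, 22]
  [10] addr=0xe3 blk=14 s=2: MISS | VC [29, 18, 22, 26]
  [11] addr=0x161 blk=22 s=2: VC-HIT | VC [29, 18, 14, 26]
  [12] addr=0x12a blk=18 s=2: VC-HIT | VC [29, 22, 14, 26]
  [13] addr=0x129 blk=18 s=2: L1-HIT | VC [29, 22, 14, 26]
  [14] addr=0x95 blk=9 s=1: MISS | VC [22, 14, 26, 25]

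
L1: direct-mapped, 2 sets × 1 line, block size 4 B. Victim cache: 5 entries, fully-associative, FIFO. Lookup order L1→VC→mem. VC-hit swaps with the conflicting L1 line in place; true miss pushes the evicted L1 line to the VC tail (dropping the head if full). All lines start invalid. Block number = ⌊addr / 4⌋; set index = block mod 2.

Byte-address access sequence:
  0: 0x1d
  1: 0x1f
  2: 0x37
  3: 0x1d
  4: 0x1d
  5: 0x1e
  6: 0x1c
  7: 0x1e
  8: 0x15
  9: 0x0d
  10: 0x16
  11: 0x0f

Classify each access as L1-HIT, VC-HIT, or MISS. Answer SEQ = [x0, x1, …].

SEQ = [MISS, L1-HIT, MISS, VC-HIT, L1-HIT, L1-HIT, L1-HIT, L1-HIT, MISS, MISS, VC-HIT, VC-HIT]

#0 0x1d→b7/s1 MISS; vc=[]
#1 0x1f→b7/s1 L1-HIT; vc=[]
#2 0x37→b13/s1 MISS; vc=[7]
#3 0x1d→b7/s1 VC-HIT; vc=[13]
#4 0x1d→b7/s1 L1-HIT; vc=[13]
#5 0x1e→b7/s1 L1-HIT; vc=[13]
#6 0x1c→b7/s1 L1-HIT; vc=[13]
#7 0x1e→b7/s1 L1-HIT; vc=[13]
#8 0x15→b5/s1 MISS; vc=[13,7]
#9 0xd→b3/s1 MISS; vc=[13,7,5]
#10 0x16→b5/s1 VC-HIT; vc=[13,7,3]
#11 0xf→b3/s1 VC-HIT; vc=[13,7,5]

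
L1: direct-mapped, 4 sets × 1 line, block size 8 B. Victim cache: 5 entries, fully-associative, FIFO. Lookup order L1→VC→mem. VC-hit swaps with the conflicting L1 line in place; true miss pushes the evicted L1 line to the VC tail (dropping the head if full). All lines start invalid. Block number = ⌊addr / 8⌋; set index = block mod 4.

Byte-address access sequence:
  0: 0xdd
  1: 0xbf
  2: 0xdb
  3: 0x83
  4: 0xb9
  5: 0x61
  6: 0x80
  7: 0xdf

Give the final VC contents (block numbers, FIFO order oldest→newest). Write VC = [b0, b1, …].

VC = [23, 12]

  [0] addr=0xdd blk=27 s=3: MISS | VC []
  [1] addr=0xbf blk=23 s=3: MISS | VC [27]
  [2] addr=0xdb blk=27 s=3: VC-HIT | VC [23]
  [3] addr=0x83 blk=16 s=0: MISS | VC [23]
  [4] addr=0xb9 blk=23 s=3: VC-HIT | VC [27]
  [5] addr=0x61 blk=12 s=0: MISS | VC [27, 16]
  [6] addr=0x80 blk=16 s=0: VC-HIT | VC [27, 12]
  [7] addr=0xdf blk=27 s=3: VC-HIT | VC [23, 12]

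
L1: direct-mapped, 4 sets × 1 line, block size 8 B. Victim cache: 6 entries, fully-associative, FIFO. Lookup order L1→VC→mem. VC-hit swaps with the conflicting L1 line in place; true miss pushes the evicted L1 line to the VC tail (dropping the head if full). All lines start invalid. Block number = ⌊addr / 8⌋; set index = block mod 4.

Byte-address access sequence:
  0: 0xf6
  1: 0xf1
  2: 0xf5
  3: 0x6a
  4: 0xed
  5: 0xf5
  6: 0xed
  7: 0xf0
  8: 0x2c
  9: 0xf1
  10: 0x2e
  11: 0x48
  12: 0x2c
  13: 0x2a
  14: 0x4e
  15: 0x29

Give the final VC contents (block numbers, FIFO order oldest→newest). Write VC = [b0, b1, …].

VC = [13, 29, 9]

0: 0xf6 (blk 30, set 2) → MISS  vc=[]
1: 0xf1 (blk 30, set 2) → L1-HIT  vc=[]
2: 0xf5 (blk 30, set 2) → L1-HIT  vc=[]
3: 0x6a (blk 13, set 1) → MISS  vc=[]
4: 0xed (blk 29, set 1) → MISS  vc=[13]
5: 0xf5 (blk 30, set 2) → L1-HIT  vc=[13]
6: 0xed (blk 29, set 1) → L1-HIT  vc=[13]
7: 0xf0 (blk 30, set 2) → L1-HIT  vc=[13]
8: 0x2c (blk 5, set 1) → MISS  vc=[13, 29]
9: 0xf1 (blk 30, set 2) → L1-HIT  vc=[13, 29]
10: 0x2e (blk 5, set 1) → L1-HIT  vc=[13, 29]
11: 0x48 (blk 9, set 1) → MISS  vc=[13, 29, 5]
12: 0x2c (blk 5, set 1) → VC-HIT  vc=[13, 29, 9]
13: 0x2a (blk 5, set 1) → L1-HIT  vc=[13, 29, 9]
14: 0x4e (blk 9, set 1) → VC-HIT  vc=[13, 29, 5]
15: 0x29 (blk 5, set 1) → VC-HIT  vc=[13, 29, 9]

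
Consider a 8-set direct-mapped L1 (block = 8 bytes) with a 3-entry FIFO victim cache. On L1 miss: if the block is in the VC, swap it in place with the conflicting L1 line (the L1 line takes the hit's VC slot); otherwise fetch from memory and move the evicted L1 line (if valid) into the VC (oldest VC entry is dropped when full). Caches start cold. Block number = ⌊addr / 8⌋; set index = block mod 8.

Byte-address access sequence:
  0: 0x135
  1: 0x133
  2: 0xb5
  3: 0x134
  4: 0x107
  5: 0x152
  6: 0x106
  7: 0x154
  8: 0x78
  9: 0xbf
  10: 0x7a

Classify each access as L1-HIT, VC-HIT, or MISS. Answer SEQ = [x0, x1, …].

#0 0x135→b38/s6 MISS; vc=[]
#1 0x133→b38/s6 L1-HIT; vc=[]
#2 0xb5→b22/s6 MISS; vc=[38]
#3 0x134→b38/s6 VC-HIT; vc=[22]
#4 0x107→b32/s0 MISS; vc=[22]
#5 0x152→b42/s2 MISS; vc=[22]
#6 0x106→b32/s0 L1-HIT; vc=[22]
#7 0x154→b42/s2 L1-HIT; vc=[22]
#8 0x78→b15/s7 MISS; vc=[22]
#9 0xbf→b23/s7 MISS; vc=[22,15]
#10 0x7a→b15/s7 VC-HIT; vc=[22,23]

SEQ = [MISS, L1-HIT, MISS, VC-HIT, MISS, MISS, L1-HIT, L1-HIT, MISS, MISS, VC-HIT]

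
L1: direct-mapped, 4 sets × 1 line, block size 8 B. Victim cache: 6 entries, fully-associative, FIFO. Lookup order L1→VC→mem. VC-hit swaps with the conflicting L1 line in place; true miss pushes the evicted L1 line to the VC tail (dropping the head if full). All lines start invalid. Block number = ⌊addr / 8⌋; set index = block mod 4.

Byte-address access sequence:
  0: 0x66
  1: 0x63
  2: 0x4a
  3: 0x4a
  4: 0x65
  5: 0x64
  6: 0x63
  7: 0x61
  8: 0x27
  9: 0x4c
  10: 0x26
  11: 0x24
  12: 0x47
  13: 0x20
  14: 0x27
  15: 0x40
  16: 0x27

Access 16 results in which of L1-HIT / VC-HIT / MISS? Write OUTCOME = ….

OUTCOME = VC-HIT

#0 0x66→b12/s0 MISS; vc=[]
#1 0x63→b12/s0 L1-HIT; vc=[]
#2 0x4a→b9/s1 MISS; vc=[]
#3 0x4a→b9/s1 L1-HIT; vc=[]
#4 0x65→b12/s0 L1-HIT; vc=[]
#5 0x64→b12/s0 L1-HIT; vc=[]
#6 0x63→b12/s0 L1-HIT; vc=[]
#7 0x61→b12/s0 L1-HIT; vc=[]
#8 0x27→b4/s0 MISS; vc=[12]
#9 0x4c→b9/s1 L1-HIT; vc=[12]
#10 0x26→b4/s0 L1-HIT; vc=[12]
#11 0x24→b4/s0 L1-HIT; vc=[12]
#12 0x47→b8/s0 MISS; vc=[12,4]
#13 0x20→b4/s0 VC-HIT; vc=[12,8]
#14 0x27→b4/s0 L1-HIT; vc=[12,8]
#15 0x40→b8/s0 VC-HIT; vc=[12,4]
#16 0x27→b4/s0 VC-HIT; vc=[12,8]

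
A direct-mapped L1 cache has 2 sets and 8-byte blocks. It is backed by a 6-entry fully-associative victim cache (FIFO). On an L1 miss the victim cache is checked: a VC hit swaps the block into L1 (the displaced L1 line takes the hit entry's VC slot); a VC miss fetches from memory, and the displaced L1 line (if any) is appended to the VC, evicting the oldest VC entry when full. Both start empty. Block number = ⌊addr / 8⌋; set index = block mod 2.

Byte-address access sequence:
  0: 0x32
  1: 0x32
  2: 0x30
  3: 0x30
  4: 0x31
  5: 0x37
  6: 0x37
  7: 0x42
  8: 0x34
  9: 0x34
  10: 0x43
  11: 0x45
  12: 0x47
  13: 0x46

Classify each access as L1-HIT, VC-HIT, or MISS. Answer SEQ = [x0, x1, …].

SEQ = [MISS, L1-HIT, L1-HIT, L1-HIT, L1-HIT, L1-HIT, L1-HIT, MISS, VC-HIT, L1-HIT, VC-HIT, L1-HIT, L1-HIT, L1-HIT]

0: 0x32 (blk 6, set 0) → MISS  vc=[]
1: 0x32 (blk 6, set 0) → L1-HIT  vc=[]
2: 0x30 (blk 6, set 0) → L1-HIT  vc=[]
3: 0x30 (blk 6, set 0) → L1-HIT  vc=[]
4: 0x31 (blk 6, set 0) → L1-HIT  vc=[]
5: 0x37 (blk 6, set 0) → L1-HIT  vc=[]
6: 0x37 (blk 6, set 0) → L1-HIT  vc=[]
7: 0x42 (blk 8, set 0) → MISS  vc=[6]
8: 0x34 (blk 6, set 0) → VC-HIT  vc=[8]
9: 0x34 (blk 6, set 0) → L1-HIT  vc=[8]
10: 0x43 (blk 8, set 0) → VC-HIT  vc=[6]
11: 0x45 (blk 8, set 0) → L1-HIT  vc=[6]
12: 0x47 (blk 8, set 0) → L1-HIT  vc=[6]
13: 0x46 (blk 8, set 0) → L1-HIT  vc=[6]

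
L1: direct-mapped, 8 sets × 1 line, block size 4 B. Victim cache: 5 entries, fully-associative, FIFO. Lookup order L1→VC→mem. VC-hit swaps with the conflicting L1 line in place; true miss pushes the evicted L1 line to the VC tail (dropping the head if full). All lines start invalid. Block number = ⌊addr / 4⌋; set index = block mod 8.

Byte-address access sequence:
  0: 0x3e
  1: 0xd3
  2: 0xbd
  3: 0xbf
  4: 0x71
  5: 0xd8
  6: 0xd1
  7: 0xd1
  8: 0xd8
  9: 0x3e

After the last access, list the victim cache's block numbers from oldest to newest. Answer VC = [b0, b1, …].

0: 0x3e (blk 15, set 7) → MISS  vc=[]
1: 0xd3 (blk 52, set 4) → MISS  vc=[]
2: 0xbd (blk 47, set 7) → MISS  vc=[15]
3: 0xbf (blk 47, set 7) → L1-HIT  vc=[15]
4: 0x71 (blk 28, set 4) → MISS  vc=[15, 52]
5: 0xd8 (blk 54, set 6) → MISS  vc=[15, 52]
6: 0xd1 (blk 52, set 4) → VC-HIT  vc=[15, 28]
7: 0xd1 (blk 52, set 4) → L1-HIT  vc=[15, 28]
8: 0xd8 (blk 54, set 6) → L1-HIT  vc=[15, 28]
9: 0x3e (blk 15, set 7) → VC-HIT  vc=[47, 28]

VC = [47, 28]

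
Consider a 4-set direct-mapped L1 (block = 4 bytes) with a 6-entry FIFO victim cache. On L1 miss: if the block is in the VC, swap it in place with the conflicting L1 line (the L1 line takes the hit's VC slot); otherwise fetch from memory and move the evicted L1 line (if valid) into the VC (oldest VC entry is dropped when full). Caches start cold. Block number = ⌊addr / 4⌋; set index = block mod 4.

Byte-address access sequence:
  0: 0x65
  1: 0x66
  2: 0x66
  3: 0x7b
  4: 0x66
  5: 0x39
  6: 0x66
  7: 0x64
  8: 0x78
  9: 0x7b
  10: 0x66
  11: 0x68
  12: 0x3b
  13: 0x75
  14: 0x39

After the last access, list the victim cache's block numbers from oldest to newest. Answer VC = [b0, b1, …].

VC = [26, 30, 25]

  [0] addr=0x65 blk=25 s=1: MISS | VC []
  [1] addr=0x66 blk=25 s=1: L1-HIT | VC []
  [2] addr=0x66 blk=25 s=1: L1-HIT | VC []
  [3] addr=0x7b blk=30 s=2: MISS | VC []
  [4] addr=0x66 blk=25 s=1: L1-HIT | VC []
  [5] addr=0x39 blk=14 s=2: MISS | VC [30]
  [6] addr=0x66 blk=25 s=1: L1-HIT | VC [30]
  [7] addr=0x64 blk=25 s=1: L1-HIT | VC [30]
  [8] addr=0x78 blk=30 s=2: VC-HIT | VC [14]
  [9] addr=0x7b blk=30 s=2: L1-HIT | VC [14]
  [10] addr=0x66 blk=25 s=1: L1-HIT | VC [14]
  [11] addr=0x68 blk=26 s=2: MISS | VC [14, 30]
  [12] addr=0x3b blk=14 s=2: VC-HIT | VC [26, 30]
  [13] addr=0x75 blk=29 s=1: MISS | VC [26, 30, 25]
  [14] addr=0x39 blk=14 s=2: L1-HIT | VC [26, 30, 25]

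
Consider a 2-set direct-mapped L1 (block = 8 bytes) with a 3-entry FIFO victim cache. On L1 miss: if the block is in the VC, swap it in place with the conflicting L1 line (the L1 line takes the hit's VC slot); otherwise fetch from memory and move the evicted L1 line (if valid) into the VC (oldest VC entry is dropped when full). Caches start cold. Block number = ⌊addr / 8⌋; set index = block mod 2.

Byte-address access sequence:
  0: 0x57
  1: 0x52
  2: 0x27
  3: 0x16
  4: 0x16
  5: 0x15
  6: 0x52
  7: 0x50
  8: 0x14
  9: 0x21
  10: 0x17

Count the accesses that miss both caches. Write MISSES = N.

  [0] addr=0x57 blk=10 s=0: MISS | VC []
  [1] addr=0x52 blk=10 s=0: L1-HIT | VC []
  [2] addr=0x27 blk=4 s=0: MISS | VC [10]
  [3] addr=0x16 blk=2 s=0: MISS | VC [10, 4]
  [4] addr=0x16 blk=2 s=0: L1-HIT | VC [10, 4]
  [5] addr=0x15 blk=2 s=0: L1-HIT | VC [10, 4]
  [6] addr=0x52 blk=10 s=0: VC-HIT | VC [2, 4]
  [7] addr=0x50 blk=10 s=0: L1-HIT | VC [2, 4]
  [8] addr=0x14 blk=2 s=0: VC-HIT | VC [10, 4]
  [9] addr=0x21 blk=4 s=0: VC-HIT | VC [10, 2]
  [10] addr=0x17 blk=2 s=0: VC-HIT | VC [10, 4]

MISSES = 3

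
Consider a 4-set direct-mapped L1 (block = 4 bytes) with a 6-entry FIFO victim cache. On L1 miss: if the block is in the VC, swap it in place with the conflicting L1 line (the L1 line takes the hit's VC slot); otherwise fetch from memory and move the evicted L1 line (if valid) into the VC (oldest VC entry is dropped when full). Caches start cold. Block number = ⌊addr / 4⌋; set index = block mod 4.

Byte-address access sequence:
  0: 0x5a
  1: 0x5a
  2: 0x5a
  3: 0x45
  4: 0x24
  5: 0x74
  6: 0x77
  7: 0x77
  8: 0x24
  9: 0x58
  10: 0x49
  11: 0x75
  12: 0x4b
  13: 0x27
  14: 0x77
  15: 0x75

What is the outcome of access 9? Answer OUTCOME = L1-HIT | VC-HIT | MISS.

OUTCOME = L1-HIT

0: 0x5a (blk 22, set 2) → MISS  vc=[]
1: 0x5a (blk 22, set 2) → L1-HIT  vc=[]
2: 0x5a (blk 22, set 2) → L1-HIT  vc=[]
3: 0x45 (blk 17, set 1) → MISS  vc=[]
4: 0x24 (blk 9, set 1) → MISS  vc=[17]
5: 0x74 (blk 29, set 1) → MISS  vc=[17, 9]
6: 0x77 (blk 29, set 1) → L1-HIT  vc=[17, 9]
7: 0x77 (blk 29, set 1) → L1-HIT  vc=[17, 9]
8: 0x24 (blk 9, set 1) → VC-HIT  vc=[17, 29]
9: 0x58 (blk 22, set 2) → L1-HIT  vc=[17, 29]
10: 0x49 (blk 18, set 2) → MISS  vc=[17, 29, 22]
11: 0x75 (blk 29, set 1) → VC-HIT  vc=[17, 9, 22]
12: 0x4b (blk 18, set 2) → L1-HIT  vc=[17, 9, 22]
13: 0x27 (blk 9, set 1) → VC-HIT  vc=[17, 29, 22]
14: 0x77 (blk 29, set 1) → VC-HIT  vc=[17, 9, 22]
15: 0x75 (blk 29, set 1) → L1-HIT  vc=[17, 9, 22]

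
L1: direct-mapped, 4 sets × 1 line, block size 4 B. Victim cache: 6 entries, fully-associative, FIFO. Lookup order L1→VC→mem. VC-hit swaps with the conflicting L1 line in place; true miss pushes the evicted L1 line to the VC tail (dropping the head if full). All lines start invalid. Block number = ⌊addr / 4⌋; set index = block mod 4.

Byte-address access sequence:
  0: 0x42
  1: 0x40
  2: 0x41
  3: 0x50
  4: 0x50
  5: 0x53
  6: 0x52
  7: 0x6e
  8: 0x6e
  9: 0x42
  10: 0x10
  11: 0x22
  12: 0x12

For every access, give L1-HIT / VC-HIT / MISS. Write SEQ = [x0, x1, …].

SEQ = [MISS, L1-HIT, L1-HIT, MISS, L1-HIT, L1-HIT, L1-HIT, MISS, L1-HIT, VC-HIT, MISS, MISS, VC-HIT]

#0 0x42→b16/s0 MISS; vc=[]
#1 0x40→b16/s0 L1-HIT; vc=[]
#2 0x41→b16/s0 L1-HIT; vc=[]
#3 0x50→b20/s0 MISS; vc=[16]
#4 0x50→b20/s0 L1-HIT; vc=[16]
#5 0x53→b20/s0 L1-HIT; vc=[16]
#6 0x52→b20/s0 L1-HIT; vc=[16]
#7 0x6e→b27/s3 MISS; vc=[16]
#8 0x6e→b27/s3 L1-HIT; vc=[16]
#9 0x42→b16/s0 VC-HIT; vc=[20]
#10 0x10→b4/s0 MISS; vc=[20,16]
#11 0x22→b8/s0 MISS; vc=[20,16,4]
#12 0x12→b4/s0 VC-HIT; vc=[20,16,8]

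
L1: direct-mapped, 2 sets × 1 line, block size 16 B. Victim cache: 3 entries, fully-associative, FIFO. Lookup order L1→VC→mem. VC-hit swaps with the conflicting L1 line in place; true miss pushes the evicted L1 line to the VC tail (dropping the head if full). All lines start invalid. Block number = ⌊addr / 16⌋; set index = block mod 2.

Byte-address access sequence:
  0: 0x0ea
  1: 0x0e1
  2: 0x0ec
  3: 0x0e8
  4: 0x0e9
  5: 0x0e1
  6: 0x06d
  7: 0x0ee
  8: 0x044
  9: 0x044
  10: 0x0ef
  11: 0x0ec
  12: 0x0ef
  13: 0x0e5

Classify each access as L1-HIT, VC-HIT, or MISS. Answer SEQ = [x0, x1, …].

SEQ = [MISS, L1-HIT, L1-HIT, L1-HIT, L1-HIT, L1-HIT, MISS, VC-HIT, MISS, L1-HIT, VC-HIT, L1-HIT, L1-HIT, L1-HIT]

#0 0xea→b14/s0 MISS; vc=[]
#1 0xe1→b14/s0 L1-HIT; vc=[]
#2 0xec→b14/s0 L1-HIT; vc=[]
#3 0xe8→b14/s0 L1-HIT; vc=[]
#4 0xe9→b14/s0 L1-HIT; vc=[]
#5 0xe1→b14/s0 L1-HIT; vc=[]
#6 0x6d→b6/s0 MISS; vc=[14]
#7 0xee→b14/s0 VC-HIT; vc=[6]
#8 0x44→b4/s0 MISS; vc=[6,14]
#9 0x44→b4/s0 L1-HIT; vc=[6,14]
#10 0xef→b14/s0 VC-HIT; vc=[6,4]
#11 0xec→b14/s0 L1-HIT; vc=[6,4]
#12 0xef→b14/s0 L1-HIT; vc=[6,4]
#13 0xe5→b14/s0 L1-HIT; vc=[6,4]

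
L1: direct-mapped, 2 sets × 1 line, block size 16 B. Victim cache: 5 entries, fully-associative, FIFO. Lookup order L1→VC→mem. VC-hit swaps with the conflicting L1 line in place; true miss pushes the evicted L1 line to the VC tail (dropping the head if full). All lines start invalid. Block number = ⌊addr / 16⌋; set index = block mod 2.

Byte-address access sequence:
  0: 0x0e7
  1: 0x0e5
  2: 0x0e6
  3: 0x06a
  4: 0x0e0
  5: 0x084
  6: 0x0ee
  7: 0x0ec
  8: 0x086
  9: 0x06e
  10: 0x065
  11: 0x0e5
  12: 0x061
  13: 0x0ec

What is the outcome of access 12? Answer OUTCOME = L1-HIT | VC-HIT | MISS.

OUTCOME = VC-HIT

0: 0xe7 (blk 14, set 0) → MISS  vc=[]
1: 0xe5 (blk 14, set 0) → L1-HIT  vc=[]
2: 0xe6 (blk 14, set 0) → L1-HIT  vc=[]
3: 0x6a (blk 6, set 0) → MISS  vc=[14]
4: 0xe0 (blk 14, set 0) → VC-HIT  vc=[6]
5: 0x84 (blk 8, set 0) → MISS  vc=[6, 14]
6: 0xee (blk 14, set 0) → VC-HIT  vc=[6, 8]
7: 0xec (blk 14, set 0) → L1-HIT  vc=[6, 8]
8: 0x86 (blk 8, set 0) → VC-HIT  vc=[6, 14]
9: 0x6e (blk 6, set 0) → VC-HIT  vc=[8, 14]
10: 0x65 (blk 6, set 0) → L1-HIT  vc=[8, 14]
11: 0xe5 (blk 14, set 0) → VC-HIT  vc=[8, 6]
12: 0x61 (blk 6, set 0) → VC-HIT  vc=[8, 14]
13: 0xec (blk 14, set 0) → VC-HIT  vc=[8, 6]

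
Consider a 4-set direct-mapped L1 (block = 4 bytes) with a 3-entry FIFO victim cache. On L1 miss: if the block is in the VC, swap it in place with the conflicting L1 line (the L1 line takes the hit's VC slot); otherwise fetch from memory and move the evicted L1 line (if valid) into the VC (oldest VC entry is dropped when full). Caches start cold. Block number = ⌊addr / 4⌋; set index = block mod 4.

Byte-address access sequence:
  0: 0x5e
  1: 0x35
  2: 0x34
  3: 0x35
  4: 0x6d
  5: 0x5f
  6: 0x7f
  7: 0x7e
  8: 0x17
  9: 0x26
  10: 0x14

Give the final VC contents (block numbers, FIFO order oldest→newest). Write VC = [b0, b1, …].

  [0] addr=0x5e blk=23 s=3: MISS | VC []
  [1] addr=0x35 blk=13 s=1: MISS | VC []
  [2] addr=0x34 blk=13 s=1: L1-HIT | VC []
  [3] addr=0x35 blk=13 s=1: L1-HIT | VC []
  [4] addr=0x6d blk=27 s=3: MISS | VC [23]
  [5] addr=0x5f blk=23 s=3: VC-HIT | VC [27]
  [6] addr=0x7f blk=31 s=3: MISS | VC [27, 23]
  [7] addr=0x7e blk=31 s=3: L1-HIT | VC [27, 23]
  [8] addr=0x17 blk=5 s=1: MISS | VC [27, 23, 13]
  [9] addr=0x26 blk=9 s=1: MISS | VC [23, 13, 5]
  [10] addr=0x14 blk=5 s=1: VC-HIT | VC [23, 13, 9]

VC = [23, 13, 9]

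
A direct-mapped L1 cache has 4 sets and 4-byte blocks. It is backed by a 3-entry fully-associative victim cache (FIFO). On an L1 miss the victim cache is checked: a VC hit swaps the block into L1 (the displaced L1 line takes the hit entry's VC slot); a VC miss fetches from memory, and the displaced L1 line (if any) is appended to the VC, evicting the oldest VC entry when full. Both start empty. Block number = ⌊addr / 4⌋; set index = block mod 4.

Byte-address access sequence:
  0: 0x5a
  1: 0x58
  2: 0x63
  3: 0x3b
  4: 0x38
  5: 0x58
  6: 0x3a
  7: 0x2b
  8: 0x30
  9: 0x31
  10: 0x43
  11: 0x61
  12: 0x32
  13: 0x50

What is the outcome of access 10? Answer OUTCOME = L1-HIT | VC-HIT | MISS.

0: 0x5a (blk 22, set 2) → MISS  vc=[]
1: 0x58 (blk 22, set 2) → L1-HIT  vc=[]
2: 0x63 (blk 24, set 0) → MISS  vc=[]
3: 0x3b (blk 14, set 2) → MISS  vc=[22]
4: 0x38 (blk 14, set 2) → L1-HIT  vc=[22]
5: 0x58 (blk 22, set 2) → VC-HIT  vc=[14]
6: 0x3a (blk 14, set 2) → VC-HIT  vc=[22]
7: 0x2b (blk 10, set 2) → MISS  vc=[22, 14]
8: 0x30 (blk 12, set 0) → MISS  vc=[22, 14, 24]
9: 0x31 (blk 12, set 0) → L1-HIT  vc=[22, 14, 24]
10: 0x43 (blk 16, set 0) → MISS  vc=[14, 24, 12]
11: 0x61 (blk 24, set 0) → VC-HIT  vc=[14, 16, 12]
12: 0x32 (blk 12, set 0) → VC-HIT  vc=[14, 16, 24]
13: 0x50 (blk 20, set 0) → MISS  vc=[16, 24, 12]

OUTCOME = MISS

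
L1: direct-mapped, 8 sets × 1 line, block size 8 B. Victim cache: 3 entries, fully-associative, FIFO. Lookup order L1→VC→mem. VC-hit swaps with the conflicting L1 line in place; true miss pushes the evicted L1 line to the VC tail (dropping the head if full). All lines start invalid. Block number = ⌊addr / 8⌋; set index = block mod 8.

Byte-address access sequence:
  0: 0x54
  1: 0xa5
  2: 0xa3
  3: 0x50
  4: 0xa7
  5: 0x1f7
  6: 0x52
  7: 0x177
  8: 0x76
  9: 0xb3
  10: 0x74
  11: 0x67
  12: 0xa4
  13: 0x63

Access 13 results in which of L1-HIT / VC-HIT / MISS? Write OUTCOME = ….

OUTCOME = VC-HIT

  [0] addr=0x54 blk=10 s=2: MISS | VC []
  [1] addr=0xa5 blk=20 s=4: MISS | VC []
  [2] addr=0xa3 blk=20 s=4: L1-HIT | VC []
  [3] addr=0x50 blk=10 s=2: L1-HIT | VC []
  [4] addr=0xa7 blk=20 s=4: L1-HIT | VC []
  [5] addr=0x1f7 blk=62 s=6: MISS | VC []
  [6] addr=0x52 blk=10 s=2: L1-HIT | VC []
  [7] addr=0x177 blk=46 s=6: MISS | VC [62]
  [8] addr=0x76 blk=14 s=6: MISS | VC [62, 46]
  [9] addr=0xb3 blk=22 s=6: MISS | VC [62, 46, 14]
  [10] addr=0x74 blk=14 s=6: VC-HIT | VC [62, 46, 22]
  [11] addr=0x67 blk=12 s=4: MISS | VC [46, 22, 20]
  [12] addr=0xa4 blk=20 s=4: VC-HIT | VC [46, 22, 12]
  [13] addr=0x63 blk=12 s=4: VC-HIT | VC [46, 22, 20]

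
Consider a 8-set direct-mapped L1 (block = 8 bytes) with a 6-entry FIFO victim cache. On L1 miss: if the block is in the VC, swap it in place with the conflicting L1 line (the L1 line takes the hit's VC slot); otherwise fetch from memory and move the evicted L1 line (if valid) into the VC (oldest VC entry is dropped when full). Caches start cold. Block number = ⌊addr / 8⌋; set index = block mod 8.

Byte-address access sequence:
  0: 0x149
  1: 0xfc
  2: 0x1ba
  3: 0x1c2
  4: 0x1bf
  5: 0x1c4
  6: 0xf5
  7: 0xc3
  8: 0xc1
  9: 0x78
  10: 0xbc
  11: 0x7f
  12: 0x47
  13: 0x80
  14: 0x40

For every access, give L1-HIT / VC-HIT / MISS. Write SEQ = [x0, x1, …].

0: 0x149 (blk 41, set 1) → MISS  vc=[]
1: 0xfc (blk 31, set 7) → MISS  vc=[]
2: 0x1ba (blk 55, set 7) → MISS  vc=[31]
3: 0x1c2 (blk 56, set 0) → MISS  vc=[31]
4: 0x1bf (blk 55, set 7) → L1-HIT  vc=[31]
5: 0x1c4 (blk 56, set 0) → L1-HIT  vc=[31]
6: 0xf5 (blk 30, set 6) → MISS  vc=[31]
7: 0xc3 (blk 24, set 0) → MISS  vc=[31, 56]
8: 0xc1 (blk 24, set 0) → L1-HIT  vc=[31, 56]
9: 0x78 (blk 15, set 7) → MISS  vc=[31, 56, 55]
10: 0xbc (blk 23, set 7) → MISS  vc=[31, 56, 55, 15]
11: 0x7f (blk 15, set 7) → VC-HIT  vc=[31, 56, 55, 23]
12: 0x47 (blk 8, set 0) → MISS  vc=[31, 56, 55, 23, 24]
13: 0x80 (blk 16, set 0) → MISS  vc=[31, 56, 55, 23, 24, 8]
14: 0x40 (blk 8, set 0) → VC-HIT  vc=[31, 56, 55, 23, 24, 16]

SEQ = [MISS, MISS, MISS, MISS, L1-HIT, L1-HIT, MISS, MISS, L1-HIT, MISS, MISS, VC-HIT, MISS, MISS, VC-HIT]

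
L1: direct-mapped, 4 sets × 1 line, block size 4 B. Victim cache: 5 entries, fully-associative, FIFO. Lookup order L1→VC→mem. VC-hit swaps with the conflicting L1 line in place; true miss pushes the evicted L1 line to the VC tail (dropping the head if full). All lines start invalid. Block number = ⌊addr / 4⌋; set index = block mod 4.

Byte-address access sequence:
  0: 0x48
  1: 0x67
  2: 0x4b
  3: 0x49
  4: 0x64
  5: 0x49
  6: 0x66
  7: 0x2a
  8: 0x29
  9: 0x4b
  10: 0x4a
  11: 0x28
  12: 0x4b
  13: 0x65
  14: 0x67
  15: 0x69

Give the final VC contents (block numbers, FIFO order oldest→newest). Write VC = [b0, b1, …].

VC = [10, 18]

  [0] addr=0x48 blk=18 s=2: MISS | VC []
  [1] addr=0x67 blk=25 s=1: MISS | VC []
  [2] addr=0x4b blk=18 s=2: L1-HIT | VC []
  [3] addr=0x49 blk=18 s=2: L1-HIT | VC []
  [4] addr=0x64 blk=25 s=1: L1-HIT | VC []
  [5] addr=0x49 blk=18 s=2: L1-HIT | VC []
  [6] addr=0x66 blk=25 s=1: L1-HIT | VC []
  [7] addr=0x2a blk=10 s=2: MISS | VC [18]
  [8] addr=0x29 blk=10 s=2: L1-HIT | VC [18]
  [9] addr=0x4b blk=18 s=2: VC-HIT | VC [10]
  [10] addr=0x4a blk=18 s=2: L1-HIT | VC [10]
  [11] addr=0x28 blk=10 s=2: VC-HIT | VC [18]
  [12] addr=0x4b blk=18 s=2: VC-HIT | VC [10]
  [13] addr=0x65 blk=25 s=1: L1-HIT | VC [10]
  [14] addr=0x67 blk=25 s=1: L1-HIT | VC [10]
  [15] addr=0x69 blk=26 s=2: MISS | VC [10, 18]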